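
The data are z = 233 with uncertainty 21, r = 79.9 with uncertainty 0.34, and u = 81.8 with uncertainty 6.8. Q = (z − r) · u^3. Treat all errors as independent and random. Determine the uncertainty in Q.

Let w = z − r = 153. δw = √(δz² + δr²) = √(441 + 0.116) = 21.0, so δw/w = 0.137.
Q is then a monomial in w, u:
δQ/Q = √((δw/w)² + (3·δu/u)²) = √(0.0188 + 0.0622) = 0.285
Q = 8.38e+07, so δQ = 0.285 × 8.38e+07 = 2.39e+07.

2.39e+07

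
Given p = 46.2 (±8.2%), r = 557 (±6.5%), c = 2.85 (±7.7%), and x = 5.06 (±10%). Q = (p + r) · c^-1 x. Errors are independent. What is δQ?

150

Let u = p + r = 603. δu = √(δp² + δr²) = √(14.4 + 1310) = 36.4, so δu/u = 0.0603.
Q is then a monomial in u, c, x:
δQ/Q = √((δu/u)² + (-1·δc/c)² + (1·δx/x)²) = √(0.00364 + 0.00593 + 0.0100) = 0.140
Q = 1070, so δQ = 0.140 × 1070 = 150.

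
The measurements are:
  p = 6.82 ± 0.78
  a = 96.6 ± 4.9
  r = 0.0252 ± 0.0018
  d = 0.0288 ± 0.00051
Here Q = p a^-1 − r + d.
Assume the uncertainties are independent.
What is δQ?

0.00903

Let w = p·a^-1 = 0.0706. δw/w = √((1·δp/p)² + (-1·δa/a)²) = √(0.0131 + 0.00257) = 0.125, so δw = 0.00883.
Q = w − r + d: δQ = √(δw² + δr² + δd²) = √(7.8e-05 + 3.24e-06 + 2.6e-07) = 0.00903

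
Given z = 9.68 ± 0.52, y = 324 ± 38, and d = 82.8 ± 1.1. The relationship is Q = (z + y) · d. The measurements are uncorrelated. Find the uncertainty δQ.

3170

Let u = z + y = 334. δu = √(δz² + δy²) = √(0.270 + 1440) = 38.0, so δu/u = 0.114.
Q is then a monomial in u, d:
δQ/Q = √((δu/u)² + (1·δd/d)²) = √(0.0130 + 0.000176) = 0.115
Q = 27600, so δQ = 0.115 × 27600 = 3170.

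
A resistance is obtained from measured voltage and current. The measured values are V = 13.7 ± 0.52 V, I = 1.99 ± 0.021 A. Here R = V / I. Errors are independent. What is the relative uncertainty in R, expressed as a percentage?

Relative error in a monomial: (δR/R)² = Σ (nᵢ · δxᵢ/xᵢ)².
  (1·δV/V)² = (1×0.0380)² = 0.00144;  (-1·δI/I)² = (-1×0.0106)² = 0.000111
δR/R = √(0.00155) = 0.0394

3.94%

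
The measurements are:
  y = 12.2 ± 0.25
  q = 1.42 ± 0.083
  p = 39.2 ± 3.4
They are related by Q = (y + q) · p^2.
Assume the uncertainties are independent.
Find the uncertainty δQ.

Let u = y + q = 13.6. δu = √(δy² + δq²) = √(0.0625 + 0.00689) = 0.263, so δu/u = 0.0193.
Q is then a monomial in u, p:
δQ/Q = √((δu/u)² + (2·δp/p)²) = √(0.000374 + 0.0301) = 0.175
Q = 20900, so δQ = 0.175 × 20900 = 3650.

3650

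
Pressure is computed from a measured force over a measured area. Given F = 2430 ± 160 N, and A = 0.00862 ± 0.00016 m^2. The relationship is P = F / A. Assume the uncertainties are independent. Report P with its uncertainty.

For a monomial P ∝ F, A^-1, fractional errors add in quadrature:
  (1·δF/F)² = (1×0.0658)² = 0.00434;  (-1·δA/A)² = (-1×0.0186)² = 0.000345
δP/P = √(0.00468) = 0.0684
P = 2.82e+05 Pa, so δP = 0.0684 × 2.82e+05 = 19300 Pa.

(2.82 ± 0.193) × 10^5 Pa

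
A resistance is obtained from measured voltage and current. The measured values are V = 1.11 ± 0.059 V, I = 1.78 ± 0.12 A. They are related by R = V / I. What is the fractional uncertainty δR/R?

Each factor contributes (exponent × relative error)² to (δR/R)²:
  (1·δV/V)² = (1×0.0532)² = 0.00283;  (-1·δI/I)² = (-1×0.0674)² = 0.00454
δR/R = √(0.00737) = 0.0858

0.0858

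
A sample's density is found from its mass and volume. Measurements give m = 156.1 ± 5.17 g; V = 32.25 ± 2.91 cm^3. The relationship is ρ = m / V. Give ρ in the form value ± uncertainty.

4.840 ± 0.465 g/cm^3

Products/powers → add relative errors in quadrature, weighted by exponent:
  (1·δm/m)² = (1×0.0331)² = 0.00110;  (-1·δV/V)² = (-1×0.0902)² = 0.00814
δρ/ρ = √(0.00924) = 0.0961
ρ = 4.840 g/cm^3, so δρ = 0.0961 × 4.840 = 0.465 g/cm^3.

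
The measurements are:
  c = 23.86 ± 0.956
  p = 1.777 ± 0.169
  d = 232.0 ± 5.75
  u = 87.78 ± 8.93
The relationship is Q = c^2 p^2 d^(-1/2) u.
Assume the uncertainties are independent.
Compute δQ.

Q is a product of powers, so relative uncertainties combine in quadrature:
  (2·δc/c)² = (2×0.0401)² = 0.00642;  (2·δp/p)² = (2×0.0951)² = 0.0362;  (−½·δd/d)² = (-0.5×0.0248)² = 0.000154;  (1·δu/u)² = (1×0.102)² = 0.0103
δQ/Q = √(0.0531) = 0.230
Q = 10360, so δQ = 0.230 × 10360 = 2390.

2390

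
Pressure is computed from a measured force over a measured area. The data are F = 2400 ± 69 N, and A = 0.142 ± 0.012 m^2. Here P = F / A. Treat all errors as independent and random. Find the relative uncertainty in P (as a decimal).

For a monomial P ∝ F, A^-1, fractional errors add in quadrature:
  (1·δF/F)² = (1×0.0288)² = 0.000827;  (-1·δA/A)² = (-1×0.0845)² = 0.00714
δP/P = √(0.00797) = 0.0893

0.0893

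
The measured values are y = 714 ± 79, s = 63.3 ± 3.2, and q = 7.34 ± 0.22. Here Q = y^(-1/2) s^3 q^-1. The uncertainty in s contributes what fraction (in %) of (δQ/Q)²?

(δQ/Q)² = (−½·δy/y)² + (3·δs/s)² + (-1·δq/q)²
  y term: (-0.5×0.111)² = 0.00306
  s term: (3×0.0506)² = 0.0230
  q term: (-1×0.0300)² = 0.000898
Total = 0.0270. Share from s = 0.0230/0.0270 = 0.853.

85.3%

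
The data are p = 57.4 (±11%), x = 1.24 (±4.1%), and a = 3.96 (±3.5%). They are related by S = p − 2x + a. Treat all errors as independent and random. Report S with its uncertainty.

58.9 ± 6.32

S is a linear combination, so absolute uncertainties add in quadrature:
  (δp)² = 39.9;  (2·δx)² = 0.0103;  (δa)² = 0.0192
δS = √(39.9) = 6.32
S = 58.9.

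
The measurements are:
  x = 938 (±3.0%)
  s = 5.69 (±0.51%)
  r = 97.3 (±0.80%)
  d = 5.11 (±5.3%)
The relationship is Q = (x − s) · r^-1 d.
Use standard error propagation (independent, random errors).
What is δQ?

3.01

Let u = x − s = 932. δu = √(δx² + δs²) = √(792 + 0.000842) = 28.1, so δu/u = 0.0302.
Q is then a monomial in u, r, d:
δQ/Q = √((δu/u)² + (-1·δr/r)² + (1·δd/d)²) = √(0.000911 + 6.4e-05 + 0.00281) = 0.0615
Q = 49.0, so δQ = 0.0615 × 49.0 = 3.01.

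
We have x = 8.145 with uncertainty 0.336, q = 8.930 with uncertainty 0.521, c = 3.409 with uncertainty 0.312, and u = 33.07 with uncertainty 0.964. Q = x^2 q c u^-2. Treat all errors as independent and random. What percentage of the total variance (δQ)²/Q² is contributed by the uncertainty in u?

(δQ/Q)² = (2·δx/x)² + (1·δq/q)² + (1·δc/c)² + (-2·δu/u)²
  x term: (2×0.0413)² = 0.00681
  q term: (1×0.0583)² = 0.00340
  c term: (1×0.0915)² = 0.00838
  u term: (-2×0.0292)² = 0.00340
Total = 0.0220. Share from u = 0.00340/0.0220 = 0.155.

15.5%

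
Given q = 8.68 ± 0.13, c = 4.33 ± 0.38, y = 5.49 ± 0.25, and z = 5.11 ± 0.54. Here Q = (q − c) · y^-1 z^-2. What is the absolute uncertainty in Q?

0.00713

Let u = q − c = 4.35. δu = √(δq² + δc²) = √(0.0169 + 0.144) = 0.402, so δu/u = 0.0923.
Q is then a monomial in u, y, z:
δQ/Q = √((δu/u)² + (-1·δy/y)² + (-2·δz/z)²) = √(0.00852 + 0.00207 + 0.0447) = 0.235
Q = 0.0303, so δQ = 0.235 × 0.0303 = 0.00713.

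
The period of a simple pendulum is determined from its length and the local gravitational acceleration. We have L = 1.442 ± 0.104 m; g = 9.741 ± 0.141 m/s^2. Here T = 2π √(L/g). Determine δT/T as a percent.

3.68%

Products/powers → add relative errors in quadrature, weighted by exponent:
  (½·δL/L)² = (0.5×0.0721)² = 0.00130;  (−½·δg/g)² = (-0.5×0.0145)² = 5.24e-05
δT/T = √(0.00135) = 0.0368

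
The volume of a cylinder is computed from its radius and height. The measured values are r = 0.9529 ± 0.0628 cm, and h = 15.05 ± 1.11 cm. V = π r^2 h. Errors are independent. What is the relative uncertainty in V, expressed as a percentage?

15.1%

Since V is a product/quotient, work with relative uncertainties:
  (2·δr/r)² = (2×0.0659)² = 0.0174;  (1·δh/h)² = (1×0.0738)² = 0.00544
δV/V = √(0.0228) = 0.151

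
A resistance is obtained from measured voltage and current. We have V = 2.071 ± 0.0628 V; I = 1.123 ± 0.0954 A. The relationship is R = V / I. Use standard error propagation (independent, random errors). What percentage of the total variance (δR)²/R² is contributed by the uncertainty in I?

88.7%

(δR/R)² = (1·δV/V)² + (-1·δI/I)²
  V term: (1×0.0303)² = 0.000920
  I term: (-1×0.0850)² = 0.00722
Total = 0.00814. Share from I = 0.00722/0.00814 = 0.887.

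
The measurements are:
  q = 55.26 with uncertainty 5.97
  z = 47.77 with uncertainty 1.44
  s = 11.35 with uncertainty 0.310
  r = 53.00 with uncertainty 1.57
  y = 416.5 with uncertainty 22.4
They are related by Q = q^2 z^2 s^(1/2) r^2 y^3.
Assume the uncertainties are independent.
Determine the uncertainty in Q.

Each factor contributes (exponent × relative error)² to (δQ/Q)²:
  (2·δq/q)² = (2×0.108)² = 0.0467;  (2·δz/z)² = (2×0.0301)² = 0.00363;  (½·δs/s)² = (0.5×0.0273)² = 0.000186;  (2·δr/r)² = (2×0.0296)² = 0.00351;  (3·δy/y)² = (3×0.0538)² = 0.0260
δQ/Q = √(0.0800) = 0.283
Q = 4.765e+18, so δQ = 0.283 × 4.765e+18 = 1.35e+18.

1.35e+18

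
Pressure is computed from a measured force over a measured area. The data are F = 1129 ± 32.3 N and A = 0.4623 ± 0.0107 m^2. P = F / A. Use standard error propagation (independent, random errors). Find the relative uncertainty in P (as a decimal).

0.0368

Each factor contributes (exponent × relative error)² to (δP/P)²:
  (1·δF/F)² = (1×0.0286)² = 0.000818;  (-1·δA/A)² = (-1×0.0231)² = 0.000536
δP/P = √(0.00135) = 0.0368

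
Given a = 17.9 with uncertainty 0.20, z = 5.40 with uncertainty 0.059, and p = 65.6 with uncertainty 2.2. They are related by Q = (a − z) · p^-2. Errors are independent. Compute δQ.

Let u = a − z = 12.5. δu = √(δa² + δz²) = √(0.0400 + 0.00348) = 0.209, so δu/u = 0.0167.
Q is then a monomial in u, p:
δQ/Q = √((δu/u)² + (-2·δp/p)²) = √(0.000278 + 0.00450) = 0.0691
Q = 0.00290, so δQ = 0.0691 × 0.00290 = 0.000201.

0.000201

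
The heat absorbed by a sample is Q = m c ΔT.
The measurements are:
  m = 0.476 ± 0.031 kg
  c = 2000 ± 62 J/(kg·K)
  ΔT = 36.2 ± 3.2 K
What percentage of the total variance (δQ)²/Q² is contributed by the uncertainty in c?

7.38%

(δQ/Q)² = (1·δm/m)² + (1·δc/c)² + (1·δΔT/ΔT)²
  m term: (1×0.0651)² = 0.00424
  c term: (1×0.0310)² = 0.000961
  ΔT term: (1×0.0884)² = 0.00781
Total = 0.0130. Share from c = 0.000961/0.0130 = 0.0738.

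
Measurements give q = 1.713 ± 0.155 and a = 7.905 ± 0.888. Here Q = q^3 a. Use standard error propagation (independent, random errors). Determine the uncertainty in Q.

Each factor contributes (exponent × relative error)² to (δQ/Q)²:
  (3·δq/q)² = (3×0.0905)² = 0.0737;  (1·δa/a)² = (1×0.112)² = 0.0126
δQ/Q = √(0.0863) = 0.294
Q = 39.74, so δQ = 0.294 × 39.74 = 11.7.

11.7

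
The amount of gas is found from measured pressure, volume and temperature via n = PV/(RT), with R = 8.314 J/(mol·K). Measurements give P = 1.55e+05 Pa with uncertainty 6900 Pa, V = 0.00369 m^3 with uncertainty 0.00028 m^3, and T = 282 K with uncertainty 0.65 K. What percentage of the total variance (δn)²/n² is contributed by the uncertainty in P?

25.6%

(δn/n)² = (1·δP/P)² + (1·δV/V)² + (-1·δT/T)²
  P term: (1×0.0445)² = 0.00198
  V term: (1×0.0759)² = 0.00576
  T term: (-1×0.00230)² = 5.31e-06
Total = 0.00774. Share from P = 0.00198/0.00774 = 0.256.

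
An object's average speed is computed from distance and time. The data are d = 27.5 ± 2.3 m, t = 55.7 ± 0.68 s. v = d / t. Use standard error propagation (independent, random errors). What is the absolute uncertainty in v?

0.0417 m/s

Products/powers → add relative errors in quadrature, weighted by exponent:
  (1·δd/d)² = (1×0.0836)² = 0.00700;  (-1·δt/t)² = (-1×0.0122)² = 0.000149
δv/v = √(0.00714) = 0.0845
v = 0.494 m/s, so δv = 0.0845 × 0.494 = 0.0417 m/s.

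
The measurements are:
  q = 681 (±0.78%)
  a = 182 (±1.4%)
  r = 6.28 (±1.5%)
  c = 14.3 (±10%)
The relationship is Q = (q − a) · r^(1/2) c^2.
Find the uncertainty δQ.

51300

Let u = q − a = 499. δu = √(δq² + δa²) = √(28.2 + 6.49) = 5.89, so δu/u = 0.0118.
Q is then a monomial in u, r, c:
δQ/Q = √((δu/u)² + (½·δr/r)² + (2·δc/c)²) = √(0.000139 + 5.63e-05 + 0.0400) = 0.200
Q = 2.56e+05, so δQ = 0.200 × 2.56e+05 = 51300.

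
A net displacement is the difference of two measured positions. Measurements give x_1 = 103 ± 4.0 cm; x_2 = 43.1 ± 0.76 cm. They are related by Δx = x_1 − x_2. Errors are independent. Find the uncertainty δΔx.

4.07 cm

For a sum/difference, combine absolute errors in quadrature:
  (δx_1)² = 16.0;  (δx_2)² = 0.578
δΔx = √(16.6) = 4.07 cm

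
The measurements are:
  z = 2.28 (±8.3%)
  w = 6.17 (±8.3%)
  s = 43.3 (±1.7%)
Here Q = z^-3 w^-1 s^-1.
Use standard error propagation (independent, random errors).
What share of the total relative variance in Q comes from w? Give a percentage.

9.96%

(δQ/Q)² = (-3·δz/z)² + (-1·δw/w)² + (-1·δs/s)²
  z term: (-3×0.0830)² = 0.0620
  w term: (-1×0.0830)² = 0.00689
  s term: (-1×0.0170)² = 0.000289
Total = 0.0692. Share from w = 0.00689/0.0692 = 0.0996.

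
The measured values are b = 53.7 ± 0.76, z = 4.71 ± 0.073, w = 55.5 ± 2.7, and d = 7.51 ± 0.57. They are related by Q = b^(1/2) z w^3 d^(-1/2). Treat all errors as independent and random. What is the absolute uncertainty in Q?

3.27e+05

Products/powers → add relative errors in quadrature, weighted by exponent:
  (½·δb/b)² = (0.5×0.0142)² = 5.01e-05;  (1·δz/z)² = (1×0.0155)² = 0.000240;  (3·δw/w)² = (3×0.0486)² = 0.0213;  (−½·δd/d)² = (-0.5×0.0759)² = 0.00144
δQ/Q = √(0.0230) = 0.152
Q = 2.15e+06, so δQ = 0.152 × 2.15e+06 = 3.27e+05.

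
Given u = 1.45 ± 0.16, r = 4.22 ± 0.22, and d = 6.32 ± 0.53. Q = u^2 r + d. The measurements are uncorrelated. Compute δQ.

2.08

Let p = u^2·r = 8.87. δp/p = √((2·δu/u)² + (1·δr/r)²) = √(0.0487 + 0.00272) = 0.227, so δp = 2.01.
Q = p + d: δQ = √(δp² + δd²) = √(4.05 + 0.281) = 2.08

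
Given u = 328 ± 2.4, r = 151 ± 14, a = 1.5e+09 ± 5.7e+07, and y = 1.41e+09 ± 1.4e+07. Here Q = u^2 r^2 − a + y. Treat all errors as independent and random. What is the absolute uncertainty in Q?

4.6e+08

Let p = u^2·r^2 = 2.45e+09. δp/p = √((2·δu/u)² + (2·δr/r)²) = √(0.000214 + 0.0344) = 0.186, so δp = 4.56e+08.
Q = p − a + y: δQ = √(δp² + δa² + δy²) = √(2.08e+17 + 3.25e+15 + 1.96e+14) = 4.6e+08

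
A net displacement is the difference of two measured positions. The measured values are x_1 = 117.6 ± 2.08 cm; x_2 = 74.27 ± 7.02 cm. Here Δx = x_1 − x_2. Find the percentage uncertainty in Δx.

Each term contributes (cᵢ δxᵢ)² to (δΔx)²:
  (δx_1)² = 4.33;  (δx_2)² = 49.3
δΔx = √(53.6) = 7.32 cm
Δx = 43.33 cm, so δΔx/Δx = 7.32/43.33 = 0.169.

16.9%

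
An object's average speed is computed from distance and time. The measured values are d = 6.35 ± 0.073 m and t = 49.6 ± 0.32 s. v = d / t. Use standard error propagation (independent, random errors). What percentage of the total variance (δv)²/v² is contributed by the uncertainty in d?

(δv/v)² = (1·δd/d)² + (-1·δt/t)²
  d term: (1×0.0115)² = 0.000132
  t term: (-1×0.00645)² = 4.16e-05
Total = 0.000174. Share from d = 0.000132/0.000174 = 0.760.

76.0%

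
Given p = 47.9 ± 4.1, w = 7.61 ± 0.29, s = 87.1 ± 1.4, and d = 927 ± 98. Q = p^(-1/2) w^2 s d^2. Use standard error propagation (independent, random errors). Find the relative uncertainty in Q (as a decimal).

Products/powers → add relative errors in quadrature, weighted by exponent:
  (−½·δp/p)² = (-0.5×0.0856)² = 0.00183;  (2·δw/w)² = (2×0.0381)² = 0.00581;  (1·δs/s)² = (1×0.0161)² = 0.000258;  (2·δd/d)² = (2×0.106)² = 0.0447
δQ/Q = √(0.0526) = 0.229

0.229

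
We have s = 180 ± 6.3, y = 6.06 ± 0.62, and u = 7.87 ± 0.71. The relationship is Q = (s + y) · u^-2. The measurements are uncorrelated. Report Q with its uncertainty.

3.00 ± 0.552

Let w = s + y = 186. δw = √(δs² + δy²) = √(39.7 + 0.384) = 6.33, so δw/w = 0.0340.
Q is then a monomial in w, u:
δQ/Q = √((δw/w)² + (-2·δu/u)²) = √(0.00116 + 0.0326) = 0.184
Q = 3.00, so δQ = 0.184 × 3.00 = 0.552.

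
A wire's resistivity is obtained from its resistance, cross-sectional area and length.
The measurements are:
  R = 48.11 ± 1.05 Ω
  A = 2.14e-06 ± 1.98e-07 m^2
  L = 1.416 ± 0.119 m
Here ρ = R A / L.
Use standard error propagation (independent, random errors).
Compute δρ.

Products/powers → add relative errors in quadrature, weighted by exponent:
  (1·δR/R)² = (1×0.0218)² = 0.000476;  (1·δA/A)² = (1×0.0925)² = 0.00856;  (-1·δL/L)² = (-1×0.0840)² = 0.00706
δρ/ρ = √(0.0161) = 0.127
ρ = 7.271e-05 Ω·m, so δρ = 0.127 × 7.271e-05 = 9.23e-06 Ω·m.

9.23e-06 Ω·m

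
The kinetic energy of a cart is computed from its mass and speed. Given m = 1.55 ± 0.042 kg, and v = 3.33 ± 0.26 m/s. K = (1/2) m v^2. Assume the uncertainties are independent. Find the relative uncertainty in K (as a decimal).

Relative error in a monomial: (δK/K)² = Σ (nᵢ · δxᵢ/xᵢ)².
  (1·δm/m)² = (1×0.0271)² = 0.000734;  (2·δv/v)² = (2×0.0781)² = 0.0244
δK/K = √(0.0251) = 0.158

0.158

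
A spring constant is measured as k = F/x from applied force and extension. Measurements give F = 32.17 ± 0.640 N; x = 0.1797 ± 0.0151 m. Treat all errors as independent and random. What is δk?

15.5 N/m

Since k is a product/quotient, work with relative uncertainties:
  (1·δF/F)² = (1×0.0199)² = 0.000396;  (-1·δx/x)² = (-1×0.0840)² = 0.00706
δk/k = √(0.00746) = 0.0864
k = 179.0 N/m, so δk = 0.0864 × 179.0 = 15.5 N/m.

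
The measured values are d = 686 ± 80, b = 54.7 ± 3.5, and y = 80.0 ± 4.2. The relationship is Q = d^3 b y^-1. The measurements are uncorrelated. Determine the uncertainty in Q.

7.94e+07

Products/powers → add relative errors in quadrature, weighted by exponent:
  (3·δd/d)² = (3×0.117)² = 0.122;  (1·δb/b)² = (1×0.0640)² = 0.00409;  (-1·δy/y)² = (-1×0.0525)² = 0.00276
δQ/Q = √(0.129) = 0.360
Q = 2.21e+08, so δQ = 0.360 × 2.21e+08 = 7.94e+07.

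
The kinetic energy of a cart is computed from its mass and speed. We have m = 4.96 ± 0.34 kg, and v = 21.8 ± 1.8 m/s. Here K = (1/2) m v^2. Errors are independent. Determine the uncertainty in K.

211 J

Since K is a product/quotient, work with relative uncertainties:
  (1·δm/m)² = (1×0.0685)² = 0.00470;  (2·δv/v)² = (2×0.0826)² = 0.0273
δK/K = √(0.0320) = 0.179
K = 1180 J, so δK = 0.179 × 1180 = 211 J.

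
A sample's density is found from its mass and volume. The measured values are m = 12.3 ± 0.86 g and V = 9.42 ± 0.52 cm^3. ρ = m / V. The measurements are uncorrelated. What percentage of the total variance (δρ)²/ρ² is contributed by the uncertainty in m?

61.6%

(δρ/ρ)² = (1·δm/m)² + (-1·δV/V)²
  m term: (1×0.0699)² = 0.00489
  V term: (-1×0.0552)² = 0.00305
Total = 0.00794. Share from m = 0.00489/0.00794 = 0.616.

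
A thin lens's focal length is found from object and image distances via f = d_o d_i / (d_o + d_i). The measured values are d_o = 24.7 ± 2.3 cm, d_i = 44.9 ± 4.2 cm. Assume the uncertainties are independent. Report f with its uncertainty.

15.9 ± 1.09 cm

∂f/∂d_o = (d_i/(d_o+d_i))² = 0.416;  ∂f/∂d_i = (d_o/(d_o+d_i))² = 0.126
δf = √((∂f/∂d_o · δd_o)² + (∂f/∂d_i · δd_i)²) = √(0.916 + 0.280) = 1.09 cm
f = 15.9 cm.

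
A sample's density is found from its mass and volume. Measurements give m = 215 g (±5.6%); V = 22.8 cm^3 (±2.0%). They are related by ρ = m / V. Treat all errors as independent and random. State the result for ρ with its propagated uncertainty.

9.43 ± 0.561 g/cm^3

Each factor contributes (exponent × relative error)² to (δρ/ρ)²:
  (1·δm/m)² = (1×0.0560)² = 0.00314;  (-1·δV/V)² = (-1×0.0200)² = 0.000400
δρ/ρ = √(0.00354) = 0.0595
ρ = 9.43 g/cm^3, so δρ = 0.0595 × 9.43 = 0.561 g/cm^3.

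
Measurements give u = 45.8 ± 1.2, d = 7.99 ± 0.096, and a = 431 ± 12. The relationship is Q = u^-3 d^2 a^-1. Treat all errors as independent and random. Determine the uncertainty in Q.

1.34e-07

For a monomial Q ∝ u^-3, d^2, a^-1, fractional errors add in quadrature:
  (-3·δu/u)² = (-3×0.0262)² = 0.00618;  (2·δd/d)² = (2×0.0120)² = 0.000577;  (-1·δa/a)² = (-1×0.0278)² = 0.000775
δQ/Q = √(0.00753) = 0.0868
Q = 1.54e-06, so δQ = 0.0868 × 1.54e-06 = 1.34e-07.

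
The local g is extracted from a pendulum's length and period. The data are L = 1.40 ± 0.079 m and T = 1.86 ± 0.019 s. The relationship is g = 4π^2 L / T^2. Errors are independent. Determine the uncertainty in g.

0.959 m/s^2

Since g is a product/quotient, work with relative uncertainties:
  (1·δL/L)² = (1×0.0564)² = 0.00318;  (-2·δT/T)² = (-2×0.0102)² = 0.000417
δg/g = √(0.00360) = 0.0600
g = 16.0 m/s^2, so δg = 0.0600 × 16.0 = 0.959 m/s^2.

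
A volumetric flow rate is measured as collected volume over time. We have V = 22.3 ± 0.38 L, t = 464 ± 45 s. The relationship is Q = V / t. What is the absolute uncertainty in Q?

Relative error in a monomial: (δQ/Q)² = Σ (nᵢ · δxᵢ/xᵢ)².
  (1·δV/V)² = (1×0.0170)² = 0.000290;  (-1·δt/t)² = (-1×0.0970)² = 0.00941
δQ/Q = √(0.00970) = 0.0985
Q = 0.0481 L/s, so δQ = 0.0985 × 0.0481 = 0.00473 L/s.

0.00473 L/s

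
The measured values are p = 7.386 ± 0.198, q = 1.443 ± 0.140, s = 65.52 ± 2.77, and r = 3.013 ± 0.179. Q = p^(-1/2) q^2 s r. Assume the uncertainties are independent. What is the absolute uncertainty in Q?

31.4

For a monomial Q ∝ p^(-1/2), q^2, s, r, fractional errors add in quadrature:
  (−½·δp/p)² = (-0.5×0.0268)² = 0.000180;  (2·δq/q)² = (2×0.0970)² = 0.0377;  (1·δs/s)² = (1×0.0423)² = 0.00179;  (1·δr/r)² = (1×0.0594)² = 0.00353
δQ/Q = √(0.0431) = 0.208
Q = 151.3, so δQ = 0.208 × 151.3 = 31.4.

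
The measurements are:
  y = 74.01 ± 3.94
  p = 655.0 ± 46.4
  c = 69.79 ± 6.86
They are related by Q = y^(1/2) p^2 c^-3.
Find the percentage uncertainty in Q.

Q is a product of powers, so relative uncertainties combine in quadrature:
  (½·δy/y)² = (0.5×0.0532)² = 0.000709;  (2·δp/p)² = (2×0.0708)² = 0.0201;  (-3·δc/c)² = (-3×0.0983)² = 0.0870
δQ/Q = √(0.108) = 0.328

32.8%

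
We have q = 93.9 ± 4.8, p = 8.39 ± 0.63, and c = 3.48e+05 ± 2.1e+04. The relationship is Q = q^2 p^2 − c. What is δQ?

1.15e+05

Let w = q^2·p^2 = 6.21e+05. δw/w = √((2·δq/q)² + (2·δp/p)²) = √(0.0105 + 0.0226) = 0.182, so δw = 1.13e+05.
Q = w − c: δQ = √(δw² + δc²) = √(1.27e+10 + 4.41e+08) = 1.15e+05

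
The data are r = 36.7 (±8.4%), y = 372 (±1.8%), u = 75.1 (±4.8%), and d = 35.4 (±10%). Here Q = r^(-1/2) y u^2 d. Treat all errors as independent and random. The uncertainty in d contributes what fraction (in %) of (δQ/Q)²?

(δQ/Q)² = (−½·δr/r)² + (1·δy/y)² + (2·δu/u)² + (1·δd/d)²
  r term: (-0.5×0.0840)² = 0.00176
  y term: (1×0.0180)² = 0.000324
  u term: (2×0.0480)² = 0.00922
  d term: (1×0.100)² = 0.0100
Total = 0.0213. Share from d = 0.0100/0.0213 = 0.469.

46.9%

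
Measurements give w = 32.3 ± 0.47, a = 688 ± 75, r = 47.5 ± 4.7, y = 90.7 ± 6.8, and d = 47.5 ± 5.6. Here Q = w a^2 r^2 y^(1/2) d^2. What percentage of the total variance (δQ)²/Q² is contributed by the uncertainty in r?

(δQ/Q)² = (1·δw/w)² + (2·δa/a)² + (2·δr/r)² + (½·δy/y)² + (2·δd/d)²
  w term: (1×0.0146)² = 0.000212
  a term: (2×0.109)² = 0.0475
  r term: (2×0.0989)² = 0.0392
  y term: (0.5×0.0750)² = 0.00141
  d term: (2×0.118)² = 0.0556
Total = 0.144. Share from r = 0.0392/0.144 = 0.272.

27.2%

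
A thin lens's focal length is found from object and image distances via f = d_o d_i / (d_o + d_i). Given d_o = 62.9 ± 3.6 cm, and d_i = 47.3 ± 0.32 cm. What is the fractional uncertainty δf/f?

∂f/∂d_o = (d_i/(d_o+d_i))² = 0.184;  ∂f/∂d_i = (d_o/(d_o+d_i))² = 0.326
δf = √((∂f/∂d_o · δd_o)² + (∂f/∂d_i · δd_i)²) = √(0.440 + 0.0109) = 0.671 cm
f = 27.0 cm, so δf/f = 0.671/27.0 = 0.0249.

0.0249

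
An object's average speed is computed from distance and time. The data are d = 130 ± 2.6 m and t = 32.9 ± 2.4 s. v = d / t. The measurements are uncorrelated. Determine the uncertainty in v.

Each factor contributes (exponent × relative error)² to (δv/v)²:
  (1·δd/d)² = (1×0.0200)² = 0.000400;  (-1·δt/t)² = (-1×0.0729)² = 0.00532
δv/v = √(0.00572) = 0.0756
v = 3.95 m/s, so δv = 0.0756 × 3.95 = 0.299 m/s.

0.299 m/s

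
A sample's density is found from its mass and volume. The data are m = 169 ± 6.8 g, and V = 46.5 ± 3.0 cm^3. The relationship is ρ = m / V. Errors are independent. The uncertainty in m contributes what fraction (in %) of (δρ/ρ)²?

28.0%

(δρ/ρ)² = (1·δm/m)² + (-1·δV/V)²
  m term: (1×0.0402)² = 0.00162
  V term: (-1×0.0645)² = 0.00416
Total = 0.00578. Share from m = 0.00162/0.00578 = 0.280.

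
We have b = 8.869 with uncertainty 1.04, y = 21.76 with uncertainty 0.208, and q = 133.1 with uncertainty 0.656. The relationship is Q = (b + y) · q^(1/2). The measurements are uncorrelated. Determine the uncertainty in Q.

Let u = b + y = 30.63. δu = √(δb² + δy²) = √(1.08 + 0.0433) = 1.06, so δu/u = 0.0346.
Q is then a monomial in u, q:
δQ/Q = √((δu/u)² + (½·δq/q)²) = √(0.00120 + 6.07e-06) = 0.0347
Q = 353.4, so δQ = 0.0347 × 353.4 = 12.3.

12.3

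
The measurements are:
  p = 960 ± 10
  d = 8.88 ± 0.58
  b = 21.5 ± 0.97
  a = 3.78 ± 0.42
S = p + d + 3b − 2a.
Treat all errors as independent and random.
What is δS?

10.5

Absolute uncertainties add in quadrature for a linear combination:
  (δp)² = 100;  (δd)² = 0.336;  (3·δb)² = 8.47;  (2·δa)² = 0.706
δS = √(110) = 10.5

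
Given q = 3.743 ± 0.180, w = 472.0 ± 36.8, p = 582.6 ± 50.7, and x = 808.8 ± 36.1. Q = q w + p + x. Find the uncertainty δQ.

Let h = q·w = 1767. δh/h = √((1·δq/q)² + (1·δw/w)²) = √(0.00231 + 0.00608) = 0.0916, so δh = 162.
Q = h + p + x: δQ = √(δh² + δp² + δx²) = √(26200 + 2570 + 1300) = 173

173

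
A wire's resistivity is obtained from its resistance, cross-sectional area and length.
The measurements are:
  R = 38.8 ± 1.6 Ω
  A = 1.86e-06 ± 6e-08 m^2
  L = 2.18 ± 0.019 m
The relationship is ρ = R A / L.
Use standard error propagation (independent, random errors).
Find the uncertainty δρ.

For a monomial ρ ∝ R, A, L^-1, fractional errors add in quadrature:
  (1·δR/R)² = (1×0.0412)² = 0.00170;  (1·δA/A)² = (1×0.0323)² = 0.00104;  (-1·δL/L)² = (-1×0.00872)² = 7.6e-05
δρ/ρ = √(0.00282) = 0.0531
ρ = 3.31e-05 Ω·m, so δρ = 0.0531 × 3.31e-05 = 1.76e-06 Ω·m.

1.76e-06 Ω·m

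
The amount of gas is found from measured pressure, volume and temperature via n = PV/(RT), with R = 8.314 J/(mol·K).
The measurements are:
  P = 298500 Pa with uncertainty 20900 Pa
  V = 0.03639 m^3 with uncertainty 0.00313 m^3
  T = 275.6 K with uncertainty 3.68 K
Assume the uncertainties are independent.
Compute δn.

0.530 mol

Each factor contributes (exponent × relative error)² to (δn/n)²:
  (1·δP/P)² = (1×0.0700)² = 0.00490;  (1·δV/V)² = (1×0.0860)² = 0.00740;  (-1·δT/T)² = (-1×0.0134)² = 0.000178
δn/n = √(0.0125) = 0.112
n = 4.741 mol, so δn = 0.112 × 4.741 = 0.530 mol.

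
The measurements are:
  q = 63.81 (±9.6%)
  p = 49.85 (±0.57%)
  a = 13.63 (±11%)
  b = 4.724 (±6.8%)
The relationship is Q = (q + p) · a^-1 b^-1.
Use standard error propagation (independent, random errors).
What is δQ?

Let u = q + p = 113.7. δu = √(δq² + δp²) = √(37.5 + 0.0807) = 6.13, so δu/u = 0.0540.
Q is then a monomial in u, a, b:
δQ/Q = √((δu/u)² + (-1·δa/a)² + (-1·δb/b)²) = √(0.00291 + 0.0121 + 0.00462) = 0.140
Q = 1.765, so δQ = 0.140 × 1.765 = 0.247.

0.247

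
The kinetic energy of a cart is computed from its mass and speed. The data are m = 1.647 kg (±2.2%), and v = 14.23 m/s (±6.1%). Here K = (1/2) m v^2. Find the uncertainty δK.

20.7 J

Since K is a product/quotient, work with relative uncertainties:
  (1·δm/m)² = (1×0.0220)² = 0.000484;  (2·δv/v)² = (2×0.0610)² = 0.0149
δK/K = √(0.0154) = 0.124
K = 166.8 J, so δK = 0.124 × 166.8 = 20.7 J.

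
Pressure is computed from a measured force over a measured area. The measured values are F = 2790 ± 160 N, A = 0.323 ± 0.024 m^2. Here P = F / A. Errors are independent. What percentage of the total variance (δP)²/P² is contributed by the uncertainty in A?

62.7%

(δP/P)² = (1·δF/F)² + (-1·δA/A)²
  F term: (1×0.0573)² = 0.00329
  A term: (-1×0.0743)² = 0.00552
Total = 0.00881. Share from A = 0.00552/0.00881 = 0.627.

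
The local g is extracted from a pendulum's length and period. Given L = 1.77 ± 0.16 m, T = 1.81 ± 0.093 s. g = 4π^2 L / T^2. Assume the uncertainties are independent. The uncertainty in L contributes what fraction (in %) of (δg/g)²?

43.6%

(δg/g)² = (1·δL/L)² + (-2·δT/T)²
  L term: (1×0.0904)² = 0.00817
  T term: (-2×0.0514)² = 0.0106
Total = 0.0187. Share from L = 0.00817/0.0187 = 0.436.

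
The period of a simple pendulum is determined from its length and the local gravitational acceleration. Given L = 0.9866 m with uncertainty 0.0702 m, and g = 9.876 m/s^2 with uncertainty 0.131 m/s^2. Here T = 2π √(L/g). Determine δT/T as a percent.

3.62%

T is a product of powers, so relative uncertainties combine in quadrature:
  (½·δL/L)² = (0.5×0.0712)² = 0.00127;  (−½·δg/g)² = (-0.5×0.0133)² = 4.4e-05
δT/T = √(0.00131) = 0.0362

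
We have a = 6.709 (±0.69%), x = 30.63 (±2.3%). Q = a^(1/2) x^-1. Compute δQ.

Products/powers → add relative errors in quadrature, weighted by exponent:
  (½·δa/a)² = (0.5×0.00690)² = 1.19e-05;  (-1·δx/x)² = (-1×0.0230)² = 0.000529
δQ/Q = √(0.000541) = 0.0233
Q = 0.08456, so δQ = 0.0233 × 0.08456 = 0.00197.

0.00197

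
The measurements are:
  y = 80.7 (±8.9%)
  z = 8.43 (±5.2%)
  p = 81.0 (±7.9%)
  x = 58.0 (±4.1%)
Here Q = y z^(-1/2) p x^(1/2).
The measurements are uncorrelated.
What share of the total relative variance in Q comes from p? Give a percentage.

40.9%

(δQ/Q)² = (1·δy/y)² + (−½·δz/z)² + (1·δp/p)² + (½·δx/x)²
  y term: (1×0.0890)² = 0.00792
  z term: (-0.5×0.0520)² = 0.000676
  p term: (1×0.0790)² = 0.00624
  x term: (0.5×0.0410)² = 0.000420
Total = 0.0153. Share from p = 0.00624/0.0153 = 0.409.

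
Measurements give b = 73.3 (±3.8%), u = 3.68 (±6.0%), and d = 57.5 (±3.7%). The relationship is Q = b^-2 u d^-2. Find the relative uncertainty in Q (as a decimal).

0.122

Since Q is a product/quotient, work with relative uncertainties:
  (-2·δb/b)² = (-2×0.0380)² = 0.00578;  (1·δu/u)² = (1×0.0600)² = 0.00360;  (-2·δd/d)² = (-2×0.0370)² = 0.00548
δQ/Q = √(0.0149) = 0.122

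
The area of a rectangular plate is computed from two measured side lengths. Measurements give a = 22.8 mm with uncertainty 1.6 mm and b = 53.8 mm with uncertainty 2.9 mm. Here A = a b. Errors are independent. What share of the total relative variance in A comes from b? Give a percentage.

(δA/A)² = (1·δa/a)² + (1·δb/b)²
  a term: (1×0.0702)² = 0.00492
  b term: (1×0.0539)² = 0.00291
Total = 0.00783. Share from b = 0.00291/0.00783 = 0.371.

37.1%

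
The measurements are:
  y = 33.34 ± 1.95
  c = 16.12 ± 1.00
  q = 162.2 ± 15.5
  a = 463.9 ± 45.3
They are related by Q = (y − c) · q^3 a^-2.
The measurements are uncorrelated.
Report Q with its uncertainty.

341.5 ± 126

Let u = y − c = 17.22. δu = √(δy² + δc²) = √(3.80 + 1.00) = 2.19, so δu/u = 0.127.
Q is then a monomial in u, q, a:
δQ/Q = √((δu/u)² + (3·δq/q)² + (-2·δa/a)²) = √(0.0162 + 0.0822 + 0.0381) = 0.369
Q = 341.5, so δQ = 0.369 × 341.5 = 126.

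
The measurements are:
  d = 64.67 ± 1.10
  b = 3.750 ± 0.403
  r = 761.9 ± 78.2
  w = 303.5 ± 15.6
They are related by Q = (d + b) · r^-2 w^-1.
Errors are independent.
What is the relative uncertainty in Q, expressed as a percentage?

Let u = d + b = 68.42. δu = √(δd² + δb²) = √(1.21 + 0.162) = 1.17, so δu/u = 0.0171.
Q is then a monomial in u, r, w:
δQ/Q = √((δu/u)² + (-2·δr/r)² + (-1·δw/w)²) = √(0.000293 + 0.0421 + 0.00264) = 0.212

21.2%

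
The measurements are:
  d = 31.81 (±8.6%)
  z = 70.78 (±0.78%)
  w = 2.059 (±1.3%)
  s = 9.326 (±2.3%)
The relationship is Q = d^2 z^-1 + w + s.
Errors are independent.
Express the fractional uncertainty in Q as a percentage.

Let p = d^2·z^-1 = 14.30. δp/p = √((2·δd/d)² + (-1·δz/z)²) = √(0.0296 + 6.08e-05) = 0.172, so δp = 2.46.
Q = p + w + s: δQ = √(δp² + δw² + δs²) = √(6.06 + 0.000716 + 0.0460) = 2.47
Q = 25.68, so δQ/Q = 2.47/25.68 = 0.0962.

9.62%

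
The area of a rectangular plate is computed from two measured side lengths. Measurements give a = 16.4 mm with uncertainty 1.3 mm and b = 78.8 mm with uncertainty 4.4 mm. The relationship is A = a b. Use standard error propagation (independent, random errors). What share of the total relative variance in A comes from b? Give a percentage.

33.2%

(δA/A)² = (1·δa/a)² + (1·δb/b)²
  a term: (1×0.0793)² = 0.00628
  b term: (1×0.0558)² = 0.00312
Total = 0.00940. Share from b = 0.00312/0.00940 = 0.332.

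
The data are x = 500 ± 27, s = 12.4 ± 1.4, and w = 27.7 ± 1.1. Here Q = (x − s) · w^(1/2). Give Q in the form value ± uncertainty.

Let u = x − s = 488. δu = √(δx² + δs²) = √(729 + 1.96) = 27.0, so δu/u = 0.0554.
Q is then a monomial in u, w:
δQ/Q = √((δu/u)² + (½·δw/w)²) = √(0.00307 + 0.000394) = 0.0589
Q = 2570, so δQ = 0.0589 × 2570 = 151.

2570 ± 151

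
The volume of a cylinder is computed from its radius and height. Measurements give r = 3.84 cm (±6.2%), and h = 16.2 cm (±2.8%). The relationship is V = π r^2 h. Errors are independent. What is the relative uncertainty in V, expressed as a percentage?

Relative error in a monomial: (δV/V)² = Σ (nᵢ · δxᵢ/xᵢ)².
  (2·δr/r)² = (2×0.0620)² = 0.0154;  (1·δh/h)² = (1×0.0280)² = 0.000784
δV/V = √(0.0162) = 0.127

12.7%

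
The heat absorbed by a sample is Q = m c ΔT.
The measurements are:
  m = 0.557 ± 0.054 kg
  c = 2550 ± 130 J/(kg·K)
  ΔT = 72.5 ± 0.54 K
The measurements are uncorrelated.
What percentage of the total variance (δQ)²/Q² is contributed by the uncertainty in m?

78.0%

(δQ/Q)² = (1·δm/m)² + (1·δc/c)² + (1·δΔT/ΔT)²
  m term: (1×0.0969)² = 0.00940
  c term: (1×0.0510)² = 0.00260
  ΔT term: (1×0.00745)² = 5.55e-05
Total = 0.0121. Share from m = 0.00940/0.0121 = 0.780.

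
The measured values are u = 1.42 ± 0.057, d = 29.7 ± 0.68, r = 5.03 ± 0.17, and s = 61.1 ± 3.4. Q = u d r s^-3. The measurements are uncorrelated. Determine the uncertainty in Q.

Products/powers → add relative errors in quadrature, weighted by exponent:
  (1·δu/u)² = (1×0.0401)² = 0.00161;  (1·δd/d)² = (1×0.0229)² = 0.000524;  (1·δr/r)² = (1×0.0338)² = 0.00114;  (-3·δs/s)² = (-3×0.0556)² = 0.0279
δQ/Q = √(0.0311) = 0.176
Q = 0.000930, so δQ = 0.176 × 0.000930 = 0.000164.

0.000164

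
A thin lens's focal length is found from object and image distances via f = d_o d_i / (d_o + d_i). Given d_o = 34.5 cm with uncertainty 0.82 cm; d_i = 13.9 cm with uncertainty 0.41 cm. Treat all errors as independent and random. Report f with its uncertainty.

∂f/∂d_o = (d_i/(d_o+d_i))² = 0.0825;  ∂f/∂d_i = (d_o/(d_o+d_i))² = 0.508
δf = √((∂f/∂d_o · δd_o)² + (∂f/∂d_i · δd_i)²) = √(0.00457 + 0.0434) = 0.219 cm
f = 9.91 cm.

9.91 ± 0.219 cm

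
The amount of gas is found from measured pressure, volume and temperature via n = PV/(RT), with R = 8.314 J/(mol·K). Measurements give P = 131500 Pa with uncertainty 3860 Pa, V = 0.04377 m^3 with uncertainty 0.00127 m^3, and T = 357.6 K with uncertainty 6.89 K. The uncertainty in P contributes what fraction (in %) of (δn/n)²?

41.5%

(δn/n)² = (1·δP/P)² + (1·δV/V)² + (-1·δT/T)²
  P term: (1×0.0294)² = 0.000862
  V term: (1×0.0290)² = 0.000842
  T term: (-1×0.0193)² = 0.000371
Total = 0.00207. Share from P = 0.000862/0.00207 = 0.415.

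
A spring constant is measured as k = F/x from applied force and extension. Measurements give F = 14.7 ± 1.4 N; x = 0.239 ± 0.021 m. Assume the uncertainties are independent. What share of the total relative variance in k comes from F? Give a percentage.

(δk/k)² = (1·δF/F)² + (-1·δx/x)²
  F term: (1×0.0952)² = 0.00907
  x term: (-1×0.0879)² = 0.00772
Total = 0.0168. Share from F = 0.00907/0.0168 = 0.540.

54.0%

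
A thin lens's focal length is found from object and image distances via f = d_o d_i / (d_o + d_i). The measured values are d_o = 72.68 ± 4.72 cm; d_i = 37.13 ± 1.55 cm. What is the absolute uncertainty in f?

0.867 cm

∂f/∂d_o = (d_i/(d_o+d_i))² = 0.114;  ∂f/∂d_i = (d_o/(d_o+d_i))² = 0.438
δf = √((∂f/∂d_o · δd_o)² + (∂f/∂d_i · δd_i)²) = √(0.291 + 0.461) = 0.867 cm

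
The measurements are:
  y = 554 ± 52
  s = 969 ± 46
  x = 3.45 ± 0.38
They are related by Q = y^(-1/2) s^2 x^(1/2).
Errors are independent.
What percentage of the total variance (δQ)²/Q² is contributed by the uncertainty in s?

(δQ/Q)² = (−½·δy/y)² + (2·δs/s)² + (½·δx/x)²
  y term: (-0.5×0.0939)² = 0.00220
  s term: (2×0.0475)² = 0.00901
  x term: (0.5×0.110)² = 0.00303
Total = 0.0142. Share from s = 0.00901/0.0142 = 0.633.

63.3%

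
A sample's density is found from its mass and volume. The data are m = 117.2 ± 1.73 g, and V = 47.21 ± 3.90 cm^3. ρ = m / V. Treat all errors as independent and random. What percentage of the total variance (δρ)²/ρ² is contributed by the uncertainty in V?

(δρ/ρ)² = (1·δm/m)² + (-1·δV/V)²
  m term: (1×0.0148)² = 0.000218
  V term: (-1×0.0826)² = 0.00682
Total = 0.00704. Share from V = 0.00682/0.00704 = 0.969.

96.9%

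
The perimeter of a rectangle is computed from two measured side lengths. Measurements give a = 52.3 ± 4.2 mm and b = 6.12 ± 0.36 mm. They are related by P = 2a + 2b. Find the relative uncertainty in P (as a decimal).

Each term contributes (cᵢ δxᵢ)² to (δP)²:
  (2·δa)² = 70.6;  (2·δb)² = 0.518
δP = √(71.1) = 8.43 mm
P = 117 mm, so δP/P = 8.43/117 = 0.0722.

0.0722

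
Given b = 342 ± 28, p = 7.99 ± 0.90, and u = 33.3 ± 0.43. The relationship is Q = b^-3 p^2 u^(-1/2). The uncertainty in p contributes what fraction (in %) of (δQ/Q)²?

(δQ/Q)² = (-3·δb/b)² + (2·δp/p)² + (−½·δu/u)²
  b term: (-3×0.0819)² = 0.0603
  p term: (2×0.113)² = 0.0508
  u term: (-0.5×0.0129)² = 4.17e-05
Total = 0.111. Share from p = 0.0508/0.111 = 0.457.

45.7%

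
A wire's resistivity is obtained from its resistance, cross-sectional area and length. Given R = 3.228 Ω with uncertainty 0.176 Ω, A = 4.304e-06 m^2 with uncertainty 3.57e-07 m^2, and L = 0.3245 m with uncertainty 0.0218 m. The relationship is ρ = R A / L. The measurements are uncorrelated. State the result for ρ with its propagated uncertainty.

Products/powers → add relative errors in quadrature, weighted by exponent:
  (1·δR/R)² = (1×0.0545)² = 0.00297;  (1·δA/A)² = (1×0.0829)² = 0.00688;  (-1·δL/L)² = (-1×0.0672)² = 0.00451
δρ/ρ = √(0.0144) = 0.120
ρ = 4.281e-05 Ω·m, so δρ = 0.120 × 4.281e-05 = 5.13e-06 Ω·m.

(4.281 ± 0.513) × 10^-5 Ω·m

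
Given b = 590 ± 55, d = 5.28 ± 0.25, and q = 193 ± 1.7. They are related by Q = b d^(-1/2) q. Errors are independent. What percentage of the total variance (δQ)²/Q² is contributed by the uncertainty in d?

(δQ/Q)² = (1·δb/b)² + (−½·δd/d)² + (1·δq/q)²
  b term: (1×0.0932)² = 0.00869
  d term: (-0.5×0.0473)² = 0.000560
  q term: (1×0.00881)² = 7.76e-05
Total = 0.00933. Share from d = 0.000560/0.00933 = 0.0601.

6.01%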